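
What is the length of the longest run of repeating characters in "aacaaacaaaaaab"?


Input: "aacaaacaaaaaab"
Scanning for longest run:
  Position 1 ('a'): continues run of 'a', length=2
  Position 2 ('c'): new char, reset run to 1
  Position 3 ('a'): new char, reset run to 1
  Position 4 ('a'): continues run of 'a', length=2
  Position 5 ('a'): continues run of 'a', length=3
  Position 6 ('c'): new char, reset run to 1
  Position 7 ('a'): new char, reset run to 1
  Position 8 ('a'): continues run of 'a', length=2
  Position 9 ('a'): continues run of 'a', length=3
  Position 10 ('a'): continues run of 'a', length=4
  Position 11 ('a'): continues run of 'a', length=5
  Position 12 ('a'): continues run of 'a', length=6
  Position 13 ('b'): new char, reset run to 1
Longest run: 'a' with length 6

6


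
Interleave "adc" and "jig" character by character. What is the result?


Interleaving "adc" and "jig":
  Position 0: 'a' from first, 'j' from second => "aj"
  Position 1: 'd' from first, 'i' from second => "di"
  Position 2: 'c' from first, 'g' from second => "cg"
Result: ajdicg

ajdicg


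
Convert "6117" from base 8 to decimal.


Input: "6117" in base 8
Positional expansion:
  Digit '6' (value 6) x 8^3 = 3072
  Digit '1' (value 1) x 8^2 = 64
  Digit '1' (value 1) x 8^1 = 8
  Digit '7' (value 7) x 8^0 = 7
Sum = 3151

3151


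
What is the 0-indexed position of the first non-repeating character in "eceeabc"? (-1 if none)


Input: eceeabc
Character frequencies:
  'a': 1
  'b': 1
  'c': 2
  'e': 3
Scanning left to right for freq == 1:
  Position 0 ('e'): freq=3, skip
  Position 1 ('c'): freq=2, skip
  Position 2 ('e'): freq=3, skip
  Position 3 ('e'): freq=3, skip
  Position 4 ('a'): unique! => answer = 4

4


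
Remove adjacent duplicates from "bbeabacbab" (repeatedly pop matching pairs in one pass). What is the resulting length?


Input: bbeabacbab
Stack-based adjacent duplicate removal:
  Read 'b': push. Stack: b
  Read 'b': matches stack top 'b' => pop. Stack: (empty)
  Read 'e': push. Stack: e
  Read 'a': push. Stack: ea
  Read 'b': push. Stack: eab
  Read 'a': push. Stack: eaba
  Read 'c': push. Stack: eabac
  Read 'b': push. Stack: eabacb
  Read 'a': push. Stack: eabacba
  Read 'b': push. Stack: eabacbab
Final stack: "eabacbab" (length 8)

8


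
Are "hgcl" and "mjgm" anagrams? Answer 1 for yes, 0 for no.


Strings: "hgcl", "mjgm"
Sorted first:  cghl
Sorted second: gjmm
Differ at position 0: 'c' vs 'g' => not anagrams

0


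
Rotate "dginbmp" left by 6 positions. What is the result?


Input: "dginbmp", rotate left by 6
First 6 characters: "dginbm"
Remaining characters: "p"
Concatenate remaining + first: "p" + "dginbm" = "pdginbm"

pdginbm


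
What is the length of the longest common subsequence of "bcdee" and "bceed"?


LCS of "bcdee" and "bceed"
DP table:
           b    c    e    e    d
      0    0    0    0    0    0
  b   0    1    1    1    1    1
  c   0    1    2    2    2    2
  d   0    1    2    2    2    3
  e   0    1    2    3    3    3
  e   0    1    2    3    4    4
LCS length = dp[5][5] = 4

4


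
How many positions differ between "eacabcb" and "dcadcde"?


Comparing "eacabcb" and "dcadcde" position by position:
  Position 0: 'e' vs 'd' => DIFFER
  Position 1: 'a' vs 'c' => DIFFER
  Position 2: 'c' vs 'a' => DIFFER
  Position 3: 'a' vs 'd' => DIFFER
  Position 4: 'b' vs 'c' => DIFFER
  Position 5: 'c' vs 'd' => DIFFER
  Position 6: 'b' vs 'e' => DIFFER
Positions that differ: 7

7


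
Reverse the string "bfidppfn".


Input: bfidppfn
Reading characters right to left:
  Position 7: 'n'
  Position 6: 'f'
  Position 5: 'p'
  Position 4: 'p'
  Position 3: 'd'
  Position 2: 'i'
  Position 1: 'f'
  Position 0: 'b'
Reversed: nfppdifb

nfppdifb


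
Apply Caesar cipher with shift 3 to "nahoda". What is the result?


Caesar cipher: shift "nahoda" by 3
  'n' (pos 13) + 3 = pos 16 = 'q'
  'a' (pos 0) + 3 = pos 3 = 'd'
  'h' (pos 7) + 3 = pos 10 = 'k'
  'o' (pos 14) + 3 = pos 17 = 'r'
  'd' (pos 3) + 3 = pos 6 = 'g'
  'a' (pos 0) + 3 = pos 3 = 'd'
Result: qdkrgd

qdkrgd


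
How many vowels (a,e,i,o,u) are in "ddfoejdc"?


Input: ddfoejdc
Checking each character:
  'd' at position 0: consonant
  'd' at position 1: consonant
  'f' at position 2: consonant
  'o' at position 3: vowel (running total: 1)
  'e' at position 4: vowel (running total: 2)
  'j' at position 5: consonant
  'd' at position 6: consonant
  'c' at position 7: consonant
Total vowels: 2

2


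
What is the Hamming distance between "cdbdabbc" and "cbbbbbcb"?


Comparing "cdbdabbc" and "cbbbbbcb" position by position:
  Position 0: 'c' vs 'c' => same
  Position 1: 'd' vs 'b' => differ
  Position 2: 'b' vs 'b' => same
  Position 3: 'd' vs 'b' => differ
  Position 4: 'a' vs 'b' => differ
  Position 5: 'b' vs 'b' => same
  Position 6: 'b' vs 'c' => differ
  Position 7: 'c' vs 'b' => differ
Total differences (Hamming distance): 5

5


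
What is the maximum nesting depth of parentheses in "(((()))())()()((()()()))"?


Input: "(((()))())()()((()()()))"
Tracking depth:
  Position 0 '(': depth becomes 1
  Position 1 '(': depth becomes 2
  Position 2 '(': depth becomes 3
  Position 3 '(': depth becomes 4
  Position 4 ')': depth becomes 3
  Position 5 ')': depth becomes 2
  Position 6 ')': depth becomes 1
  Position 7 '(': depth becomes 2
  Position 8 ')': depth becomes 1
  Position 9 ')': depth becomes 0
  Position 10 '(': depth becomes 1
  Position 11 ')': depth becomes 0
  Position 12 '(': depth becomes 1
  Position 13 ')': depth becomes 0
  Position 14 '(': depth becomes 1
  Position 15 '(': depth becomes 2
  Position 16 '(': depth becomes 3
  Position 17 ')': depth becomes 2
  Position 18 '(': depth becomes 3
  Position 19 ')': depth becomes 2
  Position 20 '(': depth becomes 3
  Position 21 ')': depth becomes 2
  Position 22 ')': depth becomes 1
  Position 23 ')': depth becomes 0
Maximum depth reached: 4

4


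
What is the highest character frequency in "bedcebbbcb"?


Input: bedcebbbcb
Character counts:
  'b': 5
  'c': 2
  'd': 1
  'e': 2
Maximum frequency: 5

5


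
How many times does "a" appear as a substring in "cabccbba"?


Searching for "a" in "cabccbba"
Scanning each position:
  Position 0: "c" => no
  Position 1: "a" => MATCH
  Position 2: "b" => no
  Position 3: "c" => no
  Position 4: "c" => no
  Position 5: "b" => no
  Position 6: "b" => no
  Position 7: "a" => MATCH
Total occurrences: 2

2


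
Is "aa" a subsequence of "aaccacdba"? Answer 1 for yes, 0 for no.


Check if "aa" is a subsequence of "aaccacdba"
Greedy scan:
  Position 0 ('a'): matches sub[0] = 'a'
  Position 1 ('a'): matches sub[1] = 'a'
  Position 2 ('c'): no match needed
  Position 3 ('c'): no match needed
  Position 4 ('a'): no match needed
  Position 5 ('c'): no match needed
  Position 6 ('d'): no match needed
  Position 7 ('b'): no match needed
  Position 8 ('a'): no match needed
All 2 characters matched => is a subsequence

1


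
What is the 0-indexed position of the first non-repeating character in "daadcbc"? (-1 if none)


Input: daadcbc
Character frequencies:
  'a': 2
  'b': 1
  'c': 2
  'd': 2
Scanning left to right for freq == 1:
  Position 0 ('d'): freq=2, skip
  Position 1 ('a'): freq=2, skip
  Position 2 ('a'): freq=2, skip
  Position 3 ('d'): freq=2, skip
  Position 4 ('c'): freq=2, skip
  Position 5 ('b'): unique! => answer = 5

5


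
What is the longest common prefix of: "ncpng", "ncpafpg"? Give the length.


Words: ncpng, ncpafpg
  Position 0: all 'n' => match
  Position 1: all 'c' => match
  Position 2: all 'p' => match
  Position 3: ('n', 'a') => mismatch, stop
LCP = "ncp" (length 3)

3


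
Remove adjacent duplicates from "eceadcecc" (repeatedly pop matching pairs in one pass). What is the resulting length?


Input: eceadcecc
Stack-based adjacent duplicate removal:
  Read 'e': push. Stack: e
  Read 'c': push. Stack: ec
  Read 'e': push. Stack: ece
  Read 'a': push. Stack: ecea
  Read 'd': push. Stack: ecead
  Read 'c': push. Stack: eceadc
  Read 'e': push. Stack: eceadce
  Read 'c': push. Stack: eceadcec
  Read 'c': matches stack top 'c' => pop. Stack: eceadce
Final stack: "eceadce" (length 7)

7


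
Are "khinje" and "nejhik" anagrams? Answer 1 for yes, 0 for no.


Strings: "khinje", "nejhik"
Sorted first:  ehijkn
Sorted second: ehijkn
Sorted forms match => anagrams

1


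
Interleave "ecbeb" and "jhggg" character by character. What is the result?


Interleaving "ecbeb" and "jhggg":
  Position 0: 'e' from first, 'j' from second => "ej"
  Position 1: 'c' from first, 'h' from second => "ch"
  Position 2: 'b' from first, 'g' from second => "bg"
  Position 3: 'e' from first, 'g' from second => "eg"
  Position 4: 'b' from first, 'g' from second => "bg"
Result: ejchbgegbg

ejchbgegbg


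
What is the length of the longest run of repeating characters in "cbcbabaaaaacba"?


Input: "cbcbabaaaaacba"
Scanning for longest run:
  Position 1 ('b'): new char, reset run to 1
  Position 2 ('c'): new char, reset run to 1
  Position 3 ('b'): new char, reset run to 1
  Position 4 ('a'): new char, reset run to 1
  Position 5 ('b'): new char, reset run to 1
  Position 6 ('a'): new char, reset run to 1
  Position 7 ('a'): continues run of 'a', length=2
  Position 8 ('a'): continues run of 'a', length=3
  Position 9 ('a'): continues run of 'a', length=4
  Position 10 ('a'): continues run of 'a', length=5
  Position 11 ('c'): new char, reset run to 1
  Position 12 ('b'): new char, reset run to 1
  Position 13 ('a'): new char, reset run to 1
Longest run: 'a' with length 5

5


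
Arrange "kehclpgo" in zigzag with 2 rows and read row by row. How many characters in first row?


Zigzag "kehclpgo" into 2 rows:
Placing characters:
  'k' => row 0
  'e' => row 1
  'h' => row 0
  'c' => row 1
  'l' => row 0
  'p' => row 1
  'g' => row 0
  'o' => row 1
Rows:
  Row 0: "khlg"
  Row 1: "ecpo"
First row length: 4

4


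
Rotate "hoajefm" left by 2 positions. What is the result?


Input: "hoajefm", rotate left by 2
First 2 characters: "ho"
Remaining characters: "ajefm"
Concatenate remaining + first: "ajefm" + "ho" = "ajefmho"

ajefmho


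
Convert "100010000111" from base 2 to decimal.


Input: "100010000111" in base 2
Positional expansion:
  Digit '1' (value 1) x 2^11 = 2048
  Digit '0' (value 0) x 2^10 = 0
  Digit '0' (value 0) x 2^9 = 0
  Digit '0' (value 0) x 2^8 = 0
  Digit '1' (value 1) x 2^7 = 128
  Digit '0' (value 0) x 2^6 = 0
  Digit '0' (value 0) x 2^5 = 0
  Digit '0' (value 0) x 2^4 = 0
  Digit '0' (value 0) x 2^3 = 0
  Digit '1' (value 1) x 2^2 = 4
  Digit '1' (value 1) x 2^1 = 2
  Digit '1' (value 1) x 2^0 = 1
Sum = 2183

2183


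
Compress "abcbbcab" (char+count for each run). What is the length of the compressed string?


Input: abcbbcab
Runs:
  'a' x 1 => "a1"
  'b' x 1 => "b1"
  'c' x 1 => "c1"
  'b' x 2 => "b2"
  'c' x 1 => "c1"
  'a' x 1 => "a1"
  'b' x 1 => "b1"
Compressed: "a1b1c1b2c1a1b1"
Compressed length: 14

14


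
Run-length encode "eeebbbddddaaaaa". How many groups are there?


Input: eeebbbddddaaaaa
Scanning for consecutive runs:
  Group 1: 'e' x 3 (positions 0-2)
  Group 2: 'b' x 3 (positions 3-5)
  Group 3: 'd' x 4 (positions 6-9)
  Group 4: 'a' x 5 (positions 10-14)
Total groups: 4

4


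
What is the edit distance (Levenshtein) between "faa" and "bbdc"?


Computing edit distance: "faa" -> "bbdc"
DP table:
           b    b    d    c
      0    1    2    3    4
  f   1    1    2    3    4
  a   2    2    2    3    4
  a   3    3    3    3    4
Edit distance = dp[3][4] = 4

4


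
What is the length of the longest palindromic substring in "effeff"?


Input: "effeff"
Checking substrings for palindromes:
  [1:6] "ffeff" (len 5) => palindrome
  [0:4] "effe" (len 4) => palindrome
  [2:5] "fef" (len 3) => palindrome
  [1:3] "ff" (len 2) => palindrome
  [4:6] "ff" (len 2) => palindrome
Longest palindromic substring: "ffeff" with length 5

5


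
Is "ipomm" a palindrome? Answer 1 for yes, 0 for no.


Input: ipomm
Reversed: mmopi
  Compare pos 0 ('i') with pos 4 ('m'): MISMATCH
  Compare pos 1 ('p') with pos 3 ('m'): MISMATCH
Result: not a palindrome

0


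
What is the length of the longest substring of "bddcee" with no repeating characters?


Input: "bddcee"
Sliding window (track last position of each char):
  Position 0 ('b'): window [0,0] length 1 -- new best
  Position 1 ('d'): window [0,1] length 2 -- new best
  Position 2 ('d'): repeat (last at 1), move window start to 2
  Position 2 ('d'): window [2,2] length 1
  Position 3 ('c'): window [2,3] length 2
  Position 4 ('e'): window [2,4] length 3 -- new best
  Position 5 ('e'): repeat (last at 4), move window start to 5
  Position 5 ('e'): window [5,5] length 1
Longest substring with no repeats: "dce" with length 3

3


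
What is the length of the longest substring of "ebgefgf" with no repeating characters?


Input: "ebgefgf"
Sliding window (track last position of each char):
  Position 0 ('e'): window [0,0] length 1 -- new best
  Position 1 ('b'): window [0,1] length 2 -- new best
  Position 2 ('g'): window [0,2] length 3 -- new best
  Position 3 ('e'): repeat (last at 0), move window start to 1
  Position 3 ('e'): window [1,3] length 3
  Position 4 ('f'): window [1,4] length 4 -- new best
  Position 5 ('g'): repeat (last at 2), move window start to 3
  Position 5 ('g'): window [3,5] length 3
  Position 6 ('f'): repeat (last at 4), move window start to 5
  Position 6 ('f'): window [5,6] length 2
Longest substring with no repeats: "bgef" with length 4

4


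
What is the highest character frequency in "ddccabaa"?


Input: ddccabaa
Character counts:
  'a': 3
  'b': 1
  'c': 2
  'd': 2
Maximum frequency: 3

3


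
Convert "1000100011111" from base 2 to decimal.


Input: "1000100011111" in base 2
Positional expansion:
  Digit '1' (value 1) x 2^12 = 4096
  Digit '0' (value 0) x 2^11 = 0
  Digit '0' (value 0) x 2^10 = 0
  Digit '0' (value 0) x 2^9 = 0
  Digit '1' (value 1) x 2^8 = 256
  Digit '0' (value 0) x 2^7 = 0
  Digit '0' (value 0) x 2^6 = 0
  Digit '0' (value 0) x 2^5 = 0
  Digit '1' (value 1) x 2^4 = 16
  Digit '1' (value 1) x 2^3 = 8
  Digit '1' (value 1) x 2^2 = 4
  Digit '1' (value 1) x 2^1 = 2
  Digit '1' (value 1) x 2^0 = 1
Sum = 4383

4383


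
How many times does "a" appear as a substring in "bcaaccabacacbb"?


Searching for "a" in "bcaaccabacacbb"
Scanning each position:
  Position 0: "b" => no
  Position 1: "c" => no
  Position 2: "a" => MATCH
  Position 3: "a" => MATCH
  Position 4: "c" => no
  Position 5: "c" => no
  Position 6: "a" => MATCH
  Position 7: "b" => no
  Position 8: "a" => MATCH
  Position 9: "c" => no
  Position 10: "a" => MATCH
  Position 11: "c" => no
  Position 12: "b" => no
  Position 13: "b" => no
Total occurrences: 5

5


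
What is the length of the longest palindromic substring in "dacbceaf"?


Input: "dacbceaf"
Checking substrings for palindromes:
  [2:5] "cbc" (len 3) => palindrome
Longest palindromic substring: "cbc" with length 3

3


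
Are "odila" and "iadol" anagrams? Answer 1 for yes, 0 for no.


Strings: "odila", "iadol"
Sorted first:  adilo
Sorted second: adilo
Sorted forms match => anagrams

1


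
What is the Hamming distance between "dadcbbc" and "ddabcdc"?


Comparing "dadcbbc" and "ddabcdc" position by position:
  Position 0: 'd' vs 'd' => same
  Position 1: 'a' vs 'd' => differ
  Position 2: 'd' vs 'a' => differ
  Position 3: 'c' vs 'b' => differ
  Position 4: 'b' vs 'c' => differ
  Position 5: 'b' vs 'd' => differ
  Position 6: 'c' vs 'c' => same
Total differences (Hamming distance): 5

5


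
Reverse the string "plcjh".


Input: plcjh
Reading characters right to left:
  Position 4: 'h'
  Position 3: 'j'
  Position 2: 'c'
  Position 1: 'l'
  Position 0: 'p'
Reversed: hjclp

hjclp


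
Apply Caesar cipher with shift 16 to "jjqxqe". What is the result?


Caesar cipher: shift "jjqxqe" by 16
  'j' (pos 9) + 16 = pos 25 = 'z'
  'j' (pos 9) + 16 = pos 25 = 'z'
  'q' (pos 16) + 16 = pos 6 = 'g'
  'x' (pos 23) + 16 = pos 13 = 'n'
  'q' (pos 16) + 16 = pos 6 = 'g'
  'e' (pos 4) + 16 = pos 20 = 'u'
Result: zzgngu

zzgngu


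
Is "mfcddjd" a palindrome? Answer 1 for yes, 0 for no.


Input: mfcddjd
Reversed: djddcfm
  Compare pos 0 ('m') with pos 6 ('d'): MISMATCH
  Compare pos 1 ('f') with pos 5 ('j'): MISMATCH
  Compare pos 2 ('c') with pos 4 ('d'): MISMATCH
Result: not a palindrome

0


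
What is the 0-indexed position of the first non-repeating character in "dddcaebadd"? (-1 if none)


Input: dddcaebadd
Character frequencies:
  'a': 2
  'b': 1
  'c': 1
  'd': 5
  'e': 1
Scanning left to right for freq == 1:
  Position 0 ('d'): freq=5, skip
  Position 1 ('d'): freq=5, skip
  Position 2 ('d'): freq=5, skip
  Position 3 ('c'): unique! => answer = 3

3


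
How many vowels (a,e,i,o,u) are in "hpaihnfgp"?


Input: hpaihnfgp
Checking each character:
  'h' at position 0: consonant
  'p' at position 1: consonant
  'a' at position 2: vowel (running total: 1)
  'i' at position 3: vowel (running total: 2)
  'h' at position 4: consonant
  'n' at position 5: consonant
  'f' at position 6: consonant
  'g' at position 7: consonant
  'p' at position 8: consonant
Total vowels: 2

2


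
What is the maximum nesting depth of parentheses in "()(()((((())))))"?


Input: "()(()((((())))))"
Tracking depth:
  Position 0 '(': depth becomes 1
  Position 1 ')': depth becomes 0
  Position 2 '(': depth becomes 1
  Position 3 '(': depth becomes 2
  Position 4 ')': depth becomes 1
  Position 5 '(': depth becomes 2
  Position 6 '(': depth becomes 3
  Position 7 '(': depth becomes 4
  Position 8 '(': depth becomes 5
  Position 9 '(': depth becomes 6
  Position 10 ')': depth becomes 5
  Position 11 ')': depth becomes 4
  Position 12 ')': depth becomes 3
  Position 13 ')': depth becomes 2
  Position 14 ')': depth becomes 1
  Position 15 ')': depth becomes 0
Maximum depth reached: 6

6


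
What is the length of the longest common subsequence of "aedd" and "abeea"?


LCS of "aedd" and "abeea"
DP table:
           a    b    e    e    a
      0    0    0    0    0    0
  a   0    1    1    1    1    1
  e   0    1    1    2    2    2
  d   0    1    1    2    2    2
  d   0    1    1    2    2    2
LCS length = dp[4][5] = 2

2


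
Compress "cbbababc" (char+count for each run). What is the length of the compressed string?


Input: cbbababc
Runs:
  'c' x 1 => "c1"
  'b' x 2 => "b2"
  'a' x 1 => "a1"
  'b' x 1 => "b1"
  'a' x 1 => "a1"
  'b' x 1 => "b1"
  'c' x 1 => "c1"
Compressed: "c1b2a1b1a1b1c1"
Compressed length: 14

14


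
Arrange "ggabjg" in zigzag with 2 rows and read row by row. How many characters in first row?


Zigzag "ggabjg" into 2 rows:
Placing characters:
  'g' => row 0
  'g' => row 1
  'a' => row 0
  'b' => row 1
  'j' => row 0
  'g' => row 1
Rows:
  Row 0: "gaj"
  Row 1: "gbg"
First row length: 3

3


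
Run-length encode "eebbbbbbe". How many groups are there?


Input: eebbbbbbe
Scanning for consecutive runs:
  Group 1: 'e' x 2 (positions 0-1)
  Group 2: 'b' x 6 (positions 2-7)
  Group 3: 'e' x 1 (positions 8-8)
Total groups: 3

3


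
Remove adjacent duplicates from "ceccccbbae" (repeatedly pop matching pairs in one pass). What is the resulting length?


Input: ceccccbbae
Stack-based adjacent duplicate removal:
  Read 'c': push. Stack: c
  Read 'e': push. Stack: ce
  Read 'c': push. Stack: cec
  Read 'c': matches stack top 'c' => pop. Stack: ce
  Read 'c': push. Stack: cec
  Read 'c': matches stack top 'c' => pop. Stack: ce
  Read 'b': push. Stack: ceb
  Read 'b': matches stack top 'b' => pop. Stack: ce
  Read 'a': push. Stack: cea
  Read 'e': push. Stack: ceae
Final stack: "ceae" (length 4)

4


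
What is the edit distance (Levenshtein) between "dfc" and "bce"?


Computing edit distance: "dfc" -> "bce"
DP table:
           b    c    e
      0    1    2    3
  d   1    1    2    3
  f   2    2    2    3
  c   3    3    2    3
Edit distance = dp[3][3] = 3

3


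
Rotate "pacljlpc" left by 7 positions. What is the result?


Input: "pacljlpc", rotate left by 7
First 7 characters: "pacljlp"
Remaining characters: "c"
Concatenate remaining + first: "c" + "pacljlp" = "cpacljlp"

cpacljlp


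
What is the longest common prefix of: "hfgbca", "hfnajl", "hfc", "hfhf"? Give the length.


Words: hfgbca, hfnajl, hfc, hfhf
  Position 0: all 'h' => match
  Position 1: all 'f' => match
  Position 2: ('g', 'n', 'c', 'h') => mismatch, stop
LCP = "hf" (length 2)

2


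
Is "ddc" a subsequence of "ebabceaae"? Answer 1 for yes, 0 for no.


Check if "ddc" is a subsequence of "ebabceaae"
Greedy scan:
  Position 0 ('e'): no match needed
  Position 1 ('b'): no match needed
  Position 2 ('a'): no match needed
  Position 3 ('b'): no match needed
  Position 4 ('c'): no match needed
  Position 5 ('e'): no match needed
  Position 6 ('a'): no match needed
  Position 7 ('a'): no match needed
  Position 8 ('e'): no match needed
Only matched 0/3 characters => not a subsequence

0


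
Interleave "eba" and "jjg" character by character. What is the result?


Interleaving "eba" and "jjg":
  Position 0: 'e' from first, 'j' from second => "ej"
  Position 1: 'b' from first, 'j' from second => "bj"
  Position 2: 'a' from first, 'g' from second => "ag"
Result: ejbjag

ejbjag


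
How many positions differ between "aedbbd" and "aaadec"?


Comparing "aedbbd" and "aaadec" position by position:
  Position 0: 'a' vs 'a' => same
  Position 1: 'e' vs 'a' => DIFFER
  Position 2: 'd' vs 'a' => DIFFER
  Position 3: 'b' vs 'd' => DIFFER
  Position 4: 'b' vs 'e' => DIFFER
  Position 5: 'd' vs 'c' => DIFFER
Positions that differ: 5

5


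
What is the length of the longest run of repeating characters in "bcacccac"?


Input: "bcacccac"
Scanning for longest run:
  Position 1 ('c'): new char, reset run to 1
  Position 2 ('a'): new char, reset run to 1
  Position 3 ('c'): new char, reset run to 1
  Position 4 ('c'): continues run of 'c', length=2
  Position 5 ('c'): continues run of 'c', length=3
  Position 6 ('a'): new char, reset run to 1
  Position 7 ('c'): new char, reset run to 1
Longest run: 'c' with length 3

3


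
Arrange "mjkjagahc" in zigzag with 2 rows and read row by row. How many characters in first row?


Zigzag "mjkjagahc" into 2 rows:
Placing characters:
  'm' => row 0
  'j' => row 1
  'k' => row 0
  'j' => row 1
  'a' => row 0
  'g' => row 1
  'a' => row 0
  'h' => row 1
  'c' => row 0
Rows:
  Row 0: "mkaac"
  Row 1: "jjgh"
First row length: 5

5


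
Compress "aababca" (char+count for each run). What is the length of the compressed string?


Input: aababca
Runs:
  'a' x 2 => "a2"
  'b' x 1 => "b1"
  'a' x 1 => "a1"
  'b' x 1 => "b1"
  'c' x 1 => "c1"
  'a' x 1 => "a1"
Compressed: "a2b1a1b1c1a1"
Compressed length: 12

12


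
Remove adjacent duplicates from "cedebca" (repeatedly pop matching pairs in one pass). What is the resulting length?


Input: cedebca
Stack-based adjacent duplicate removal:
  Read 'c': push. Stack: c
  Read 'e': push. Stack: ce
  Read 'd': push. Stack: ced
  Read 'e': push. Stack: cede
  Read 'b': push. Stack: cedeb
  Read 'c': push. Stack: cedebc
  Read 'a': push. Stack: cedebca
Final stack: "cedebca" (length 7)

7


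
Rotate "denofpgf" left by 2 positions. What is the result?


Input: "denofpgf", rotate left by 2
First 2 characters: "de"
Remaining characters: "nofpgf"
Concatenate remaining + first: "nofpgf" + "de" = "nofpgfde"

nofpgfde


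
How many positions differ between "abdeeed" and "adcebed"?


Comparing "abdeeed" and "adcebed" position by position:
  Position 0: 'a' vs 'a' => same
  Position 1: 'b' vs 'd' => DIFFER
  Position 2: 'd' vs 'c' => DIFFER
  Position 3: 'e' vs 'e' => same
  Position 4: 'e' vs 'b' => DIFFER
  Position 5: 'e' vs 'e' => same
  Position 6: 'd' vs 'd' => same
Positions that differ: 3

3


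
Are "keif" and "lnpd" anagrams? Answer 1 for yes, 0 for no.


Strings: "keif", "lnpd"
Sorted first:  efik
Sorted second: dlnp
Differ at position 0: 'e' vs 'd' => not anagrams

0


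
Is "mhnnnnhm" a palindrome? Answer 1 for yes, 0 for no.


Input: mhnnnnhm
Reversed: mhnnnnhm
  Compare pos 0 ('m') with pos 7 ('m'): match
  Compare pos 1 ('h') with pos 6 ('h'): match
  Compare pos 2 ('n') with pos 5 ('n'): match
  Compare pos 3 ('n') with pos 4 ('n'): match
Result: palindrome

1


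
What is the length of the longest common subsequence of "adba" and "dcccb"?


LCS of "adba" and "dcccb"
DP table:
           d    c    c    c    b
      0    0    0    0    0    0
  a   0    0    0    0    0    0
  d   0    1    1    1    1    1
  b   0    1    1    1    1    2
  a   0    1    1    1    1    2
LCS length = dp[4][5] = 2

2


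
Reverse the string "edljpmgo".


Input: edljpmgo
Reading characters right to left:
  Position 7: 'o'
  Position 6: 'g'
  Position 5: 'm'
  Position 4: 'p'
  Position 3: 'j'
  Position 2: 'l'
  Position 1: 'd'
  Position 0: 'e'
Reversed: ogmpjlde

ogmpjlde


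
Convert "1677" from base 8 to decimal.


Input: "1677" in base 8
Positional expansion:
  Digit '1' (value 1) x 8^3 = 512
  Digit '6' (value 6) x 8^2 = 384
  Digit '7' (value 7) x 8^1 = 56
  Digit '7' (value 7) x 8^0 = 7
Sum = 959

959


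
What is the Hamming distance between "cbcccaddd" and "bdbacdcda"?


Comparing "cbcccaddd" and "bdbacdcda" position by position:
  Position 0: 'c' vs 'b' => differ
  Position 1: 'b' vs 'd' => differ
  Position 2: 'c' vs 'b' => differ
  Position 3: 'c' vs 'a' => differ
  Position 4: 'c' vs 'c' => same
  Position 5: 'a' vs 'd' => differ
  Position 6: 'd' vs 'c' => differ
  Position 7: 'd' vs 'd' => same
  Position 8: 'd' vs 'a' => differ
Total differences (Hamming distance): 7

7


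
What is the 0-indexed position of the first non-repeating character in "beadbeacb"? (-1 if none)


Input: beadbeacb
Character frequencies:
  'a': 2
  'b': 3
  'c': 1
  'd': 1
  'e': 2
Scanning left to right for freq == 1:
  Position 0 ('b'): freq=3, skip
  Position 1 ('e'): freq=2, skip
  Position 2 ('a'): freq=2, skip
  Position 3 ('d'): unique! => answer = 3

3


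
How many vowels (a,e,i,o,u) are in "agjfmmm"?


Input: agjfmmm
Checking each character:
  'a' at position 0: vowel (running total: 1)
  'g' at position 1: consonant
  'j' at position 2: consonant
  'f' at position 3: consonant
  'm' at position 4: consonant
  'm' at position 5: consonant
  'm' at position 6: consonant
Total vowels: 1

1


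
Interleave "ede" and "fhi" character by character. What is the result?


Interleaving "ede" and "fhi":
  Position 0: 'e' from first, 'f' from second => "ef"
  Position 1: 'd' from first, 'h' from second => "dh"
  Position 2: 'e' from first, 'i' from second => "ei"
Result: efdhei

efdhei


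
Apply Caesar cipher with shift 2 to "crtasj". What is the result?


Caesar cipher: shift "crtasj" by 2
  'c' (pos 2) + 2 = pos 4 = 'e'
  'r' (pos 17) + 2 = pos 19 = 't'
  't' (pos 19) + 2 = pos 21 = 'v'
  'a' (pos 0) + 2 = pos 2 = 'c'
  's' (pos 18) + 2 = pos 20 = 'u'
  'j' (pos 9) + 2 = pos 11 = 'l'
Result: etvcul

etvcul


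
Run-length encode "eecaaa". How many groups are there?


Input: eecaaa
Scanning for consecutive runs:
  Group 1: 'e' x 2 (positions 0-1)
  Group 2: 'c' x 1 (positions 2-2)
  Group 3: 'a' x 3 (positions 3-5)
Total groups: 3

3


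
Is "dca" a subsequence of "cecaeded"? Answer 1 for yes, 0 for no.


Check if "dca" is a subsequence of "cecaeded"
Greedy scan:
  Position 0 ('c'): no match needed
  Position 1 ('e'): no match needed
  Position 2 ('c'): no match needed
  Position 3 ('a'): no match needed
  Position 4 ('e'): no match needed
  Position 5 ('d'): matches sub[0] = 'd'
  Position 6 ('e'): no match needed
  Position 7 ('d'): no match needed
Only matched 1/3 characters => not a subsequence

0


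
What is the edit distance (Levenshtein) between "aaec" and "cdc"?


Computing edit distance: "aaec" -> "cdc"
DP table:
           c    d    c
      0    1    2    3
  a   1    1    2    3
  a   2    2    2    3
  e   3    3    3    3
  c   4    3    4    3
Edit distance = dp[4][3] = 3

3


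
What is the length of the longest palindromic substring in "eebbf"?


Input: "eebbf"
Checking substrings for palindromes:
  [0:2] "ee" (len 2) => palindrome
  [2:4] "bb" (len 2) => palindrome
Longest palindromic substring: "ee" with length 2

2


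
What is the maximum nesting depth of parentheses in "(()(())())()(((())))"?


Input: "(()(())())()(((())))"
Tracking depth:
  Position 0 '(': depth becomes 1
  Position 1 '(': depth becomes 2
  Position 2 ')': depth becomes 1
  Position 3 '(': depth becomes 2
  Position 4 '(': depth becomes 3
  Position 5 ')': depth becomes 2
  Position 6 ')': depth becomes 1
  Position 7 '(': depth becomes 2
  Position 8 ')': depth becomes 1
  Position 9 ')': depth becomes 0
  Position 10 '(': depth becomes 1
  Position 11 ')': depth becomes 0
  Position 12 '(': depth becomes 1
  Position 13 '(': depth becomes 2
  Position 14 '(': depth becomes 3
  Position 15 '(': depth becomes 4
  Position 16 ')': depth becomes 3
  Position 17 ')': depth becomes 2
  Position 18 ')': depth becomes 1
  Position 19 ')': depth becomes 0
Maximum depth reached: 4

4


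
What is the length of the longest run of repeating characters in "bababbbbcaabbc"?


Input: "bababbbbcaabbc"
Scanning for longest run:
  Position 1 ('a'): new char, reset run to 1
  Position 2 ('b'): new char, reset run to 1
  Position 3 ('a'): new char, reset run to 1
  Position 4 ('b'): new char, reset run to 1
  Position 5 ('b'): continues run of 'b', length=2
  Position 6 ('b'): continues run of 'b', length=3
  Position 7 ('b'): continues run of 'b', length=4
  Position 8 ('c'): new char, reset run to 1
  Position 9 ('a'): new char, reset run to 1
  Position 10 ('a'): continues run of 'a', length=2
  Position 11 ('b'): new char, reset run to 1
  Position 12 ('b'): continues run of 'b', length=2
  Position 13 ('c'): new char, reset run to 1
Longest run: 'b' with length 4

4


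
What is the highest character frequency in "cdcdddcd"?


Input: cdcdddcd
Character counts:
  'c': 3
  'd': 5
Maximum frequency: 5

5


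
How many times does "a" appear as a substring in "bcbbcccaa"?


Searching for "a" in "bcbbcccaa"
Scanning each position:
  Position 0: "b" => no
  Position 1: "c" => no
  Position 2: "b" => no
  Position 3: "b" => no
  Position 4: "c" => no
  Position 5: "c" => no
  Position 6: "c" => no
  Position 7: "a" => MATCH
  Position 8: "a" => MATCH
Total occurrences: 2

2


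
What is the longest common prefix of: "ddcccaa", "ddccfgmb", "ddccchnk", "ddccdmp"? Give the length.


Words: ddcccaa, ddccfgmb, ddccchnk, ddccdmp
  Position 0: all 'd' => match
  Position 1: all 'd' => match
  Position 2: all 'c' => match
  Position 3: all 'c' => match
  Position 4: ('c', 'f', 'c', 'd') => mismatch, stop
LCP = "ddcc" (length 4)

4


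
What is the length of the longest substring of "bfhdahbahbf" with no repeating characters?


Input: "bfhdahbahbf"
Sliding window (track last position of each char):
  Position 0 ('b'): window [0,0] length 1 -- new best
  Position 1 ('f'): window [0,1] length 2 -- new best
  Position 2 ('h'): window [0,2] length 3 -- new best
  Position 3 ('d'): window [0,3] length 4 -- new best
  Position 4 ('a'): window [0,4] length 5 -- new best
  Position 5 ('h'): repeat (last at 2), move window start to 3
  Position 5 ('h'): window [3,5] length 3
  Position 6 ('b'): window [3,6] length 4
  Position 7 ('a'): repeat (last at 4), move window start to 5
  Position 7 ('a'): window [5,7] length 3
  Position 8 ('h'): repeat (last at 5), move window start to 6
  Position 8 ('h'): window [6,8] length 3
  Position 9 ('b'): repeat (last at 6), move window start to 7
  Position 9 ('b'): window [7,9] length 3
  Position 10 ('f'): window [7,10] length 4
Longest substring with no repeats: "bfhda" with length 5

5


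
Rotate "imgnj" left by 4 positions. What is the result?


Input: "imgnj", rotate left by 4
First 4 characters: "imgn"
Remaining characters: "j"
Concatenate remaining + first: "j" + "imgn" = "jimgn"

jimgn


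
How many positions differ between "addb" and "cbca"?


Comparing "addb" and "cbca" position by position:
  Position 0: 'a' vs 'c' => DIFFER
  Position 1: 'd' vs 'b' => DIFFER
  Position 2: 'd' vs 'c' => DIFFER
  Position 3: 'b' vs 'a' => DIFFER
Positions that differ: 4

4


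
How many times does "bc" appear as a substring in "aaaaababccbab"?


Searching for "bc" in "aaaaababccbab"
Scanning each position:
  Position 0: "aa" => no
  Position 1: "aa" => no
  Position 2: "aa" => no
  Position 3: "aa" => no
  Position 4: "ab" => no
  Position 5: "ba" => no
  Position 6: "ab" => no
  Position 7: "bc" => MATCH
  Position 8: "cc" => no
  Position 9: "cb" => no
  Position 10: "ba" => no
  Position 11: "ab" => no
Total occurrences: 1

1


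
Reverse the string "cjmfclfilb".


Input: cjmfclfilb
Reading characters right to left:
  Position 9: 'b'
  Position 8: 'l'
  Position 7: 'i'
  Position 6: 'f'
  Position 5: 'l'
  Position 4: 'c'
  Position 3: 'f'
  Position 2: 'm'
  Position 1: 'j'
  Position 0: 'c'
Reversed: bliflcfmjc

bliflcfmjc


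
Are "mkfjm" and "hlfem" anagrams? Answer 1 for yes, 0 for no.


Strings: "mkfjm", "hlfem"
Sorted first:  fjkmm
Sorted second: efhlm
Differ at position 0: 'f' vs 'e' => not anagrams

0


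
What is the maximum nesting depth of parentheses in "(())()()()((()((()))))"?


Input: "(())()()()((()((()))))"
Tracking depth:
  Position 0 '(': depth becomes 1
  Position 1 '(': depth becomes 2
  Position 2 ')': depth becomes 1
  Position 3 ')': depth becomes 0
  Position 4 '(': depth becomes 1
  Position 5 ')': depth becomes 0
  Position 6 '(': depth becomes 1
  Position 7 ')': depth becomes 0
  Position 8 '(': depth becomes 1
  Position 9 ')': depth becomes 0
  Position 10 '(': depth becomes 1
  Position 11 '(': depth becomes 2
  Position 12 '(': depth becomes 3
  Position 13 ')': depth becomes 2
  Position 14 '(': depth becomes 3
  Position 15 '(': depth becomes 4
  Position 16 '(': depth becomes 5
  Position 17 ')': depth becomes 4
  Position 18 ')': depth becomes 3
  Position 19 ')': depth becomes 2
  Position 20 ')': depth becomes 1
  Position 21 ')': depth becomes 0
Maximum depth reached: 5

5


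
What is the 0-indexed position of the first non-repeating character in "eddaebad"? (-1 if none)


Input: eddaebad
Character frequencies:
  'a': 2
  'b': 1
  'd': 3
  'e': 2
Scanning left to right for freq == 1:
  Position 0 ('e'): freq=2, skip
  Position 1 ('d'): freq=3, skip
  Position 2 ('d'): freq=3, skip
  Position 3 ('a'): freq=2, skip
  Position 4 ('e'): freq=2, skip
  Position 5 ('b'): unique! => answer = 5

5


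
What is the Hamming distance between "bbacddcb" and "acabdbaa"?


Comparing "bbacddcb" and "acabdbaa" position by position:
  Position 0: 'b' vs 'a' => differ
  Position 1: 'b' vs 'c' => differ
  Position 2: 'a' vs 'a' => same
  Position 3: 'c' vs 'b' => differ
  Position 4: 'd' vs 'd' => same
  Position 5: 'd' vs 'b' => differ
  Position 6: 'c' vs 'a' => differ
  Position 7: 'b' vs 'a' => differ
Total differences (Hamming distance): 6

6


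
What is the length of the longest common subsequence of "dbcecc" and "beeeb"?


LCS of "dbcecc" and "beeeb"
DP table:
           b    e    e    e    b
      0    0    0    0    0    0
  d   0    0    0    0    0    0
  b   0    1    1    1    1    1
  c   0    1    1    1    1    1
  e   0    1    2    2    2    2
  c   0    1    2    2    2    2
  c   0    1    2    2    2    2
LCS length = dp[6][5] = 2

2


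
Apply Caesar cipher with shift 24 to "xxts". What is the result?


Caesar cipher: shift "xxts" by 24
  'x' (pos 23) + 24 = pos 21 = 'v'
  'x' (pos 23) + 24 = pos 21 = 'v'
  't' (pos 19) + 24 = pos 17 = 'r'
  's' (pos 18) + 24 = pos 16 = 'q'
Result: vvrq

vvrq


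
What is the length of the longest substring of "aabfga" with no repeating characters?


Input: "aabfga"
Sliding window (track last position of each char):
  Position 0 ('a'): window [0,0] length 1 -- new best
  Position 1 ('a'): repeat (last at 0), move window start to 1
  Position 1 ('a'): window [1,1] length 1
  Position 2 ('b'): window [1,2] length 2 -- new best
  Position 3 ('f'): window [1,3] length 3 -- new best
  Position 4 ('g'): window [1,4] length 4 -- new best
  Position 5 ('a'): repeat (last at 1), move window start to 2
  Position 5 ('a'): window [2,5] length 4
Longest substring with no repeats: "abfg" with length 4

4


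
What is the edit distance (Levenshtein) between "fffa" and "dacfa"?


Computing edit distance: "fffa" -> "dacfa"
DP table:
           d    a    c    f    a
      0    1    2    3    4    5
  f   1    1    2    3    3    4
  f   2    2    2    3    3    4
  f   3    3    3    3    3    4
  a   4    4    3    4    4    3
Edit distance = dp[4][5] = 3

3


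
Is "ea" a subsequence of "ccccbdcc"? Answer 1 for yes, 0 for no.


Check if "ea" is a subsequence of "ccccbdcc"
Greedy scan:
  Position 0 ('c'): no match needed
  Position 1 ('c'): no match needed
  Position 2 ('c'): no match needed
  Position 3 ('c'): no match needed
  Position 4 ('b'): no match needed
  Position 5 ('d'): no match needed
  Position 6 ('c'): no match needed
  Position 7 ('c'): no match needed
Only matched 0/2 characters => not a subsequence

0


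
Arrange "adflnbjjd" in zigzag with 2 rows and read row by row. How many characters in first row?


Zigzag "adflnbjjd" into 2 rows:
Placing characters:
  'a' => row 0
  'd' => row 1
  'f' => row 0
  'l' => row 1
  'n' => row 0
  'b' => row 1
  'j' => row 0
  'j' => row 1
  'd' => row 0
Rows:
  Row 0: "afnjd"
  Row 1: "dlbj"
First row length: 5

5


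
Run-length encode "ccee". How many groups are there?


Input: ccee
Scanning for consecutive runs:
  Group 1: 'c' x 2 (positions 0-1)
  Group 2: 'e' x 2 (positions 2-3)
Total groups: 2

2


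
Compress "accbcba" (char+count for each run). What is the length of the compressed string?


Input: accbcba
Runs:
  'a' x 1 => "a1"
  'c' x 2 => "c2"
  'b' x 1 => "b1"
  'c' x 1 => "c1"
  'b' x 1 => "b1"
  'a' x 1 => "a1"
Compressed: "a1c2b1c1b1a1"
Compressed length: 12

12


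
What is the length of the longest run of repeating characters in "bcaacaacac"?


Input: "bcaacaacac"
Scanning for longest run:
  Position 1 ('c'): new char, reset run to 1
  Position 2 ('a'): new char, reset run to 1
  Position 3 ('a'): continues run of 'a', length=2
  Position 4 ('c'): new char, reset run to 1
  Position 5 ('a'): new char, reset run to 1
  Position 6 ('a'): continues run of 'a', length=2
  Position 7 ('c'): new char, reset run to 1
  Position 8 ('a'): new char, reset run to 1
  Position 9 ('c'): new char, reset run to 1
Longest run: 'a' with length 2

2


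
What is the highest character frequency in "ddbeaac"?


Input: ddbeaac
Character counts:
  'a': 2
  'b': 1
  'c': 1
  'd': 2
  'e': 1
Maximum frequency: 2

2


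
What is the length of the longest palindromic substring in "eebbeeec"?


Input: "eebbeeec"
Checking substrings for palindromes:
  [0:6] "eebbee" (len 6) => palindrome
  [1:5] "ebbe" (len 4) => palindrome
  [4:7] "eee" (len 3) => palindrome
  [0:2] "ee" (len 2) => palindrome
  [2:4] "bb" (len 2) => palindrome
  [4:6] "ee" (len 2) => palindrome
Longest palindromic substring: "eebbee" with length 6

6


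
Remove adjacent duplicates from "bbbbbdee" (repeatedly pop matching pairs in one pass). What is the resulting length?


Input: bbbbbdee
Stack-based adjacent duplicate removal:
  Read 'b': push. Stack: b
  Read 'b': matches stack top 'b' => pop. Stack: (empty)
  Read 'b': push. Stack: b
  Read 'b': matches stack top 'b' => pop. Stack: (empty)
  Read 'b': push. Stack: b
  Read 'd': push. Stack: bd
  Read 'e': push. Stack: bde
  Read 'e': matches stack top 'e' => pop. Stack: bd
Final stack: "bd" (length 2)

2


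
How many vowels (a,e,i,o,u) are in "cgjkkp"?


Input: cgjkkp
Checking each character:
  'c' at position 0: consonant
  'g' at position 1: consonant
  'j' at position 2: consonant
  'k' at position 3: consonant
  'k' at position 4: consonant
  'p' at position 5: consonant
Total vowels: 0

0
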